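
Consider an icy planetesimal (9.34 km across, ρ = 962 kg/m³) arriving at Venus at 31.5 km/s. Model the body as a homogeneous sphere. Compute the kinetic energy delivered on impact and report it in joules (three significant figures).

d = 9340 m; v = 31500 m/s.
Mass m = (π/6) ρ d³ = (π/6) × 962 × (9340)³ = 4.104 × 10^14 kg
E = ½ m v² = 0.5 × 4.104 × 10^14 × (31500)² = 2.036 × 10^23 J

E ≈ 2.04 × 10^23 J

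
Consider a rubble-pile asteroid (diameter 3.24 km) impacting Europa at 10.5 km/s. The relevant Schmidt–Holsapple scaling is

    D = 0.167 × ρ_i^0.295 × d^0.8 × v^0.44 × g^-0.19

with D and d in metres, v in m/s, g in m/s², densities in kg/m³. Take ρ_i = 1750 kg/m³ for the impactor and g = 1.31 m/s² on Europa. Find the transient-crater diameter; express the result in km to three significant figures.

D ≈ 54.3 km

In SI units: d = 3240 m, v = 10500 m/s.
ρ_i^0.295 = 1750^0.295 = 9.051
d^0.8 = 3240^0.8 = 643.3
v^0.44 = 10500^0.44 = 58.79
g^-0.19 = 1.31^-0.19 = 0.9500
D = 0.167 × 9.051 × 643.3 × 58.79 × 0.9500 = 54307 m
   = 54.31 km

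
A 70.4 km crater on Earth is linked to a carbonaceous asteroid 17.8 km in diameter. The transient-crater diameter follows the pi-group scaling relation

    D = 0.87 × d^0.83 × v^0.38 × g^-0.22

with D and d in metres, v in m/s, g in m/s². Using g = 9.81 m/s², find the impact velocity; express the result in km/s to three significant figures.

Rearranging for v: v = [D / (0.87 · 17800^0.83 · 9.81^-0.22)]^(1/0.38).
D = 70400 m.
17800^0.83 = 3372
9.81^-0.22 = 0.6051
Denominator = 0.87 × 3372 × 0.6051 = 1775
D / 1775 = 70400 / 1775 = 39.66
v = 39.66^(1/0.38) = 39.66^2.6316 = 16078 m/s

v ≈ 16.1 km/s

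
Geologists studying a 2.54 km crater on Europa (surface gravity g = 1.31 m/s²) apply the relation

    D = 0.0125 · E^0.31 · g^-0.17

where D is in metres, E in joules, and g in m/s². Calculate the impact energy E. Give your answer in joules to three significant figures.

Rearranging: E = [D / (0.0125 · g^-0.17)]^(1/0.31).
D = 2540 m.
g^-0.17 = 1.31^-0.17 = 0.9551
D / (0.0125 × 0.9551) = 2540 / (0.01194) = 2.127 × 10^5
E = (2.127 × 10^5)^3.2258 = 1.536 × 10^17 J

E ≈ 1.54 × 10^17 J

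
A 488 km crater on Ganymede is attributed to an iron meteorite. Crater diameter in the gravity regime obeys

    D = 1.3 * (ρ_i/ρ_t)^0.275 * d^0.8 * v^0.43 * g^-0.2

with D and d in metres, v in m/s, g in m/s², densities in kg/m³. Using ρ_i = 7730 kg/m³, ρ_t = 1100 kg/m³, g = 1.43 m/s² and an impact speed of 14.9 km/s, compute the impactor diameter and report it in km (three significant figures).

Rearranging for d: d = [D / (1.3 · (7730/1100)^0.275 · 14900^0.43 · 1.43^-0.2)]^(1/0.8).
D = 488000 m.
(7730/1100)^0.275 = 1.709
14900^0.43 = 62.30
1.43^-0.2 = 0.9310
Denominator = 1.3 × 1.709 × 62.30 × 0.9310 = 128.9
D / 128.9 = 488000 / 128.9 = 3786
d = 3786^(1/0.8) = 3786^1.25 = 29698 m

d ≈ 29.7 km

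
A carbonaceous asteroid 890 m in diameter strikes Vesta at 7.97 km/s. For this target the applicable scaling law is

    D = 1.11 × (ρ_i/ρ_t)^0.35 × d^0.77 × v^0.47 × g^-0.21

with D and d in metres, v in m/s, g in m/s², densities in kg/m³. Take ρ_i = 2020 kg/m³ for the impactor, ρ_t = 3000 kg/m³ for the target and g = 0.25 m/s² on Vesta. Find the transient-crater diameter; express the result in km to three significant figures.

D ≈ 16.5 km

In SI units: v = 7970 m/s.
(ρ_i/ρ_t)^0.35 = (2020/3000)^0.35 = 0.8707
d^0.77 = 890^0.77 = 186.7
v^0.47 = 7970^0.47 = 68.18
g^-0.21 = 0.25^-0.21 = 1.338
D = 1.11 × 0.8707 × 186.7 × 68.18 × 1.338 = 16461 m
   = 16.46 km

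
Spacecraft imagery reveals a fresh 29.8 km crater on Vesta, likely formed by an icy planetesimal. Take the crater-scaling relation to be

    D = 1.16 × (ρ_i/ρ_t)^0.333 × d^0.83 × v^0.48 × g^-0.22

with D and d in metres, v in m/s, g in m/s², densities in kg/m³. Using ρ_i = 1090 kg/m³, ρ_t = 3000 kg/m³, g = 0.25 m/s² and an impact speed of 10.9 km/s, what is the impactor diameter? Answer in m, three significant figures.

d ≈ 988 m

Rearranging for d: d = [D / (1.16 · (1090/3000)^0.333 · 10900^0.48 · 0.25^-0.22)]^(1/0.83).
D = 29800 m.
(1090/3000)^0.333 = 0.7138
10900^0.48 = 86.69
0.25^-0.22 = 1.357
Denominator = 1.16 × 0.7138 × 86.69 × 1.357 = 97.41
D / 97.41 = 29800 / 97.41 = 305.9
d = 305.9^(1/0.83) = 305.9^1.2048 = 987.7 m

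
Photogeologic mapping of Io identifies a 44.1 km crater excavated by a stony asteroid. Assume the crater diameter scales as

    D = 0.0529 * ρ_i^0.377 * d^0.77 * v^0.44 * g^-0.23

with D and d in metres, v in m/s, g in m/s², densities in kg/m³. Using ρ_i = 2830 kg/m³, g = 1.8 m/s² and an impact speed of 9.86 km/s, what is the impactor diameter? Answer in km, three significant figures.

Rearranging for d: d = [D / (0.0529 · 2830^0.377 · 9860^0.44 · 1.8^-0.23)]^(1/0.77).
D = 44100 m.
2830^0.377 = 20.01
9860^0.44 = 57.19
1.8^-0.23 = 0.8735
Denominator = 0.0529 × 20.01 × 57.19 × 0.8735 = 52.88
D / 52.88 = 44100 / 52.88 = 834.0
d = 834.0^(1/0.77) = 834.0^1.2987 = 6219 m

d ≈ 6.22 km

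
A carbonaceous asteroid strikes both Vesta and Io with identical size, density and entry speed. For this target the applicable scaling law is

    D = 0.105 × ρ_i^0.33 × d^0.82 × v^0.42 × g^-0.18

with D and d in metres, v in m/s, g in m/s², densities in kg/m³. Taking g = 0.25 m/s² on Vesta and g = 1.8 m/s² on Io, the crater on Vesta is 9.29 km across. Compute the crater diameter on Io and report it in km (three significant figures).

All impactor-dependent factors cancel in the ratio, leaving D_Io/D_Vesta = (g_Io/g_Vesta)^-0.18.
(1.8/0.25)^-0.18 = 7.200^-0.18 = 0.7009
D_Io = 0.7009 × 9.29 km = 6.51 km

D ≈ 6.51 km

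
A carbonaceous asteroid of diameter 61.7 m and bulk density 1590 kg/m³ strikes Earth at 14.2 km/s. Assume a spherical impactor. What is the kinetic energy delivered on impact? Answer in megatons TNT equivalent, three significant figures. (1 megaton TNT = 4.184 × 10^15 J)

E ≈ 4.71 Mt TNT

v = 14200 m/s.
Mass m = (π/6) ρ d³ = (π/6) × 1590 × (61.7)³ = 1.955 × 10^8 kg
E = ½ m v² = 0.5 × 1.955 × 10^8 × (14200)² = 1.971 × 10^16 J
   = 1.971 × 10^16 / 4.184×10^15 = 4.711 Mt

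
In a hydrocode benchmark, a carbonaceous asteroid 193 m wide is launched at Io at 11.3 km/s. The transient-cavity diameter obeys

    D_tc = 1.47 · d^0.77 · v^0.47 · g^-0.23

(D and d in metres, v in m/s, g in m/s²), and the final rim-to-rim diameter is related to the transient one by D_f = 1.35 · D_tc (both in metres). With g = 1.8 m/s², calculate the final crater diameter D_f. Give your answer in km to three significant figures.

D_f ≈ 8.01 km

v = 11300 m/s.
d^0.77 = 193^0.77 = 57.53
v^0.47 = 11300^0.47 = 80.34
g^-0.23 = 1.8^-0.23 = 0.8735
D_tc = 1.47 × 57.53 × 80.34 × 0.8735 = 5935 m
D_f = 1.35 × 5935 = 8012 m
     = 8.012 km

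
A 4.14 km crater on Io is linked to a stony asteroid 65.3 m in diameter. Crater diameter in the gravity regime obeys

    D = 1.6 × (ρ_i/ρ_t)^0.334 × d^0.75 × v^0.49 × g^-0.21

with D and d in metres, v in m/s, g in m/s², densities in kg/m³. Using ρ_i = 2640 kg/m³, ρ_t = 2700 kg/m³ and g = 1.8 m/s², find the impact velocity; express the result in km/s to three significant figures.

Rearranging for v: v = [D / (1.6 · (2640/2700)^0.334 · 65.3^0.75 · 1.8^-0.21)]^(1/0.49).
D = 4140 m.
(2640/2700)^0.334 = 0.9925
65.3^0.75 = 22.97
1.8^-0.21 = 0.8839
Denominator = 1.6 × 0.9925 × 22.97 × 0.8839 = 32.24
D / 32.24 = 4140 / 32.24 = 128.4
v = 128.4^(1/0.49) = 128.4^2.0408 = 20098 m/s

v ≈ 20.1 km/s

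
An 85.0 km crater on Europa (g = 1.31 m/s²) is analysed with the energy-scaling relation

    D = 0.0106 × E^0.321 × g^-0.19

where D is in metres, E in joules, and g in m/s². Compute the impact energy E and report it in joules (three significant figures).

E ≈ 3.78 × 10^21 J

Rearranging: E = [D / (0.0106 · g^-0.19)]^(1/0.321).
D = 85000 m.
g^-0.19 = 1.31^-0.19 = 0.9500
D / (0.0106 × 0.9500) = 85000 / (0.01007) = 8.441 × 10^6
E = (8.441 × 10^6)^3.1153 = 3.783 × 10^21 J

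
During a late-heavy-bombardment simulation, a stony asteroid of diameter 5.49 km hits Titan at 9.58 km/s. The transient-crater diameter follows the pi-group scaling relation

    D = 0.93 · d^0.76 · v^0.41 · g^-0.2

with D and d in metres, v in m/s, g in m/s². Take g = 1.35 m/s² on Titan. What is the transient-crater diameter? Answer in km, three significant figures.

In SI units: d = 5490 m, v = 9580 m/s.
d^0.76 = 5490^0.76 = 695.1
v^0.41 = 9580^0.41 = 42.89
g^-0.2 = 1.35^-0.2 = 0.9417
D = 0.93 × 695.1 × 42.89 × 0.9417 = 26110 m
   = 26.11 km

D ≈ 26.1 km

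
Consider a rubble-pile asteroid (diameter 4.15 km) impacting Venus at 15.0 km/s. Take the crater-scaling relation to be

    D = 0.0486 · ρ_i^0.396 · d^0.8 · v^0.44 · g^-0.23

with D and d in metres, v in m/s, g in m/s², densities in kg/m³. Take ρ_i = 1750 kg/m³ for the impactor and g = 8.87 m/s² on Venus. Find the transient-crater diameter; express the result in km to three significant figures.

In SI units: d = 4150 m, v = 15000 m/s.
ρ_i^0.396 = 1750^0.396 = 19.24
d^0.8 = 4150^0.8 = 784.2
v^0.44 = 15000^0.44 = 68.78
g^-0.23 = 8.87^-0.23 = 0.6053
D = 0.0486 × 19.24 × 784.2 × 68.78 × 0.6053 = 30528 m
   = 30.53 km

D ≈ 30.5 km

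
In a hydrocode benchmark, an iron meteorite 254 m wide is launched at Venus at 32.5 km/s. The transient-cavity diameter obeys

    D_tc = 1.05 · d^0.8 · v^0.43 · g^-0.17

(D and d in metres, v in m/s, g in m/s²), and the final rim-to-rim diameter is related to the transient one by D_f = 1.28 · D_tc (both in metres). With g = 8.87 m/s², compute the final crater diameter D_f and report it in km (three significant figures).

D_f ≈ 6.78 km

v = 32500 m/s.
d^0.8 = 254^0.8 = 83.92
v^0.43 = 32500^0.43 = 87.12
g^-0.17 = 8.87^-0.17 = 0.6900
D_tc = 1.05 × 83.92 × 87.12 × 0.6900 = 5297 m
D_f = 1.28 × 5297 = 6780 m
     = 6.780 km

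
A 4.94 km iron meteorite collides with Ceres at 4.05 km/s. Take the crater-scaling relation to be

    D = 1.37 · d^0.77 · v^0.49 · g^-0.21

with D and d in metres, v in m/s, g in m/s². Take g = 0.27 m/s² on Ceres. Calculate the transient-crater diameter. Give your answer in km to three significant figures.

D ≈ 73.8 km

In SI units: d = 4940 m, v = 4050 m/s.
d^0.77 = 4940^0.77 = 698.5
v^0.49 = 4050^0.49 = 58.57
g^-0.21 = 0.27^-0.21 = 1.316
D = 1.37 × 698.5 × 58.57 × 1.316 = 73760 m
   = 73.76 km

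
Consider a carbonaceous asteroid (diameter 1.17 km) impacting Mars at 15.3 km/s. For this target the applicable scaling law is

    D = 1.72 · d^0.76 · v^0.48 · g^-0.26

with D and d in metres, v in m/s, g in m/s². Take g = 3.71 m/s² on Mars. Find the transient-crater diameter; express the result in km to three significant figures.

In SI units: d = 1170 m, v = 15300 m/s.
d^0.76 = 1170^0.76 = 214.7
v^0.48 = 15300^0.48 = 102.0
g^-0.26 = 3.71^-0.26 = 0.7112
D = 1.72 × 214.7 × 102.0 × 0.7112 = 26789 m
   = 26.79 km

D ≈ 26.8 km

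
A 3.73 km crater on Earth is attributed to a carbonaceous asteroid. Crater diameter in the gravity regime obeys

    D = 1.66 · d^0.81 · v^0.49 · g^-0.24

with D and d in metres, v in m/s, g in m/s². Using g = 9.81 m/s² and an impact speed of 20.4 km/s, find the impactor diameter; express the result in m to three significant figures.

Rearranging for d: d = [D / (1.66 · 20400^0.49 · 9.81^-0.24)]^(1/0.81).
D = 3730 m.
20400^0.49 = 129.3
9.81^-0.24 = 0.5781
Denominator = 1.66 × 129.3 × 0.5781 = 124.1
D / 124.1 = 3730 / 124.1 = 30.06
d = 30.06^(1/0.81) = 30.06^1.2346 = 66.79 m

d ≈ 66.8 m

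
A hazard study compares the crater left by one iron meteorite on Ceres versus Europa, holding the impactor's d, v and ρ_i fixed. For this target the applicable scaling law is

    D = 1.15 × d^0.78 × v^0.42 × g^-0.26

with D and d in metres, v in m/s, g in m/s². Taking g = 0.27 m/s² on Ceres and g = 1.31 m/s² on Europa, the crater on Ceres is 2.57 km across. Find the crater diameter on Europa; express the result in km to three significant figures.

All impactor-dependent factors cancel in the ratio, leaving D_Europa/D_Ceres = (g_Europa/g_Ceres)^-0.26.
(1.31/0.27)^-0.26 = 4.852^-0.26 = 0.6632
D_Europa = 0.6632 × 2.57 km = 1.70 km

D ≈ 1.70 km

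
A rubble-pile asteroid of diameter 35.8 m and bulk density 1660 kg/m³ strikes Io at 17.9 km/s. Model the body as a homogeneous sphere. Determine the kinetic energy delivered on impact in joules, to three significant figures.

v = 17900 m/s.
Mass m = (π/6) ρ d³ = (π/6) × 1660 × (35.8)³ = 3.988 × 10^7 kg
E = ½ m v² = 0.5 × 3.988 × 10^7 × (17900)² = 6.389 × 10^15 J

E ≈ 6.39 × 10^15 J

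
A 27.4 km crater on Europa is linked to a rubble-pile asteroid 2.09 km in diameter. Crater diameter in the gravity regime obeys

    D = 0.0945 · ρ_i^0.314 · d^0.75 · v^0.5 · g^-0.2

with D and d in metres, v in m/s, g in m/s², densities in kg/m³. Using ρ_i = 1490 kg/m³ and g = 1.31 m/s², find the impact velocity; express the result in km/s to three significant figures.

Rearranging for v: v = [D / (0.0945 · 1490^0.314 · 2090^0.75 · 1.31^-0.2)]^(1/0.5).
D = 27400 m.
1490^0.314 = 9.917
2090^0.75 = 309.1
1.31^-0.2 = 0.9474
Denominator = 0.0945 × 9.917 × 309.1 × 0.9474 = 274.4
D / 274.4 = 27400 / 274.4 = 99.85
v = 99.85^(1/0.5) = 99.85^2 = 9970 m/s

v ≈ 9.97 km/s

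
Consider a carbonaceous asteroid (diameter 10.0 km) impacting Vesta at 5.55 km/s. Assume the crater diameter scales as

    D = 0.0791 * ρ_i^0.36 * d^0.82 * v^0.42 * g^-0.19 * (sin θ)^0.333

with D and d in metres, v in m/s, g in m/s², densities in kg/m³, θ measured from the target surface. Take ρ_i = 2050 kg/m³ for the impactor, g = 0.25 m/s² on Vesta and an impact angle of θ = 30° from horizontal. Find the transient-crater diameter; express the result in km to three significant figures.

In SI units: d = 10000 m, v = 5550 m/s.
ρ_i^0.36 = 2050^0.36 = 15.57
d^0.82 = 10000^0.82 = 1905
v^0.42 = 5550^0.42 = 37.38
g^-0.19 = 0.25^-0.19 = 1.301
(sin 30°)^0.333 = 0.5000^0.333 = 0.7939
D = 0.0791 × 15.57 × 1905 × 37.38 × 1.301 × 0.7939 = 90582 m
   = 90.58 km

D ≈ 90.6 km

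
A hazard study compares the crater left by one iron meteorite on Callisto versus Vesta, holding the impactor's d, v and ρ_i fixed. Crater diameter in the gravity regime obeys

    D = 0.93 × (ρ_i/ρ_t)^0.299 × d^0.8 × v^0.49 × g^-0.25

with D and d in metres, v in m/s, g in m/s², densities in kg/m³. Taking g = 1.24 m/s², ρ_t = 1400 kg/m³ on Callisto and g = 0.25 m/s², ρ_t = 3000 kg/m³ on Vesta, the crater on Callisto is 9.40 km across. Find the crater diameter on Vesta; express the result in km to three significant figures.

The impactor-only factors (d, v, ρ_i) cancel in the ratio, leaving D_Vesta/D_Callisto = (g_Vesta/g_Callisto)^-0.25 · (ρ_t,Callisto/ρ_t,Vesta)^0.299.
(0.25/1.24)^-0.25 = 0.2016^-0.25 = 1.492
(1400/3000)^0.299 = 0.4667^0.299 = 0.7962
Ratio = 1.492 × 0.7962 = 1.188
D_Vesta = 1.188 × 9.40 km = 11.2 km

D ≈ 11.2 km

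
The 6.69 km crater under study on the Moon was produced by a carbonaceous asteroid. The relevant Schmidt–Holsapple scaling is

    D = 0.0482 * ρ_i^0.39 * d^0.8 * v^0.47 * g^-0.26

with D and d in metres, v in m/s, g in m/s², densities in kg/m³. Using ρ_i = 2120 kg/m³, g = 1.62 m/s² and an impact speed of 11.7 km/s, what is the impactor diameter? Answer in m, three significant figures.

d ≈ 305 m

Rearranging for d: d = [D / (0.0482 · 2120^0.39 · 11700^0.47 · 1.62^-0.26)]^(1/0.8).
D = 6690 m.
2120^0.39 = 19.83
11700^0.47 = 81.67
1.62^-0.26 = 0.8821
Denominator = 0.0482 × 19.83 × 81.67 × 0.8821 = 68.86
D / 68.86 = 6690 / 68.86 = 97.15
d = 97.15^(1/0.8) = 97.15^1.25 = 305.0 m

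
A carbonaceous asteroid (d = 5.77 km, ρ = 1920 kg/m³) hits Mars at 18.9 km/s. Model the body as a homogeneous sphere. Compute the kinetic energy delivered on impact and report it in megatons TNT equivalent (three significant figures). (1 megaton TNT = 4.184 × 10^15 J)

d = 5770 m; v = 18900 m/s.
Mass m = (π/6) ρ d³ = (π/6) × 1920 × (5770)³ = 1.931 × 10^14 kg
E = ½ m v² = 0.5 × 1.931 × 10^14 × (18900)² = 3.449 × 10^22 J
   = 3.449 × 10^22 / 4.184×10^15 = 8.243 × 10^6 Mt

E ≈ 8.24 × 10^6 Mt TNT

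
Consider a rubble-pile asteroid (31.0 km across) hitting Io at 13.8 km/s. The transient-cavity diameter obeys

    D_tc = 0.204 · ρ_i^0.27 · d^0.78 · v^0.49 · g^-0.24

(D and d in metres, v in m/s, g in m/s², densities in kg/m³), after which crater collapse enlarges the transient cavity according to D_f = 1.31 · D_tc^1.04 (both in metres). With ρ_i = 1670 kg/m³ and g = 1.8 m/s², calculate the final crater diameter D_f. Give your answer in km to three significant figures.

D_f ≈ 985 km

In SI: d = 31000 m, v = 13800 m/s.
ρ_i^0.27 = 1670^0.27 = 7.415
d^0.78 = 31000^0.78 = 3186
v^0.49 = 13800^0.49 = 106.8
g^-0.24 = 1.8^-0.24 = 0.8684
D_tc = 0.204 × 7.415 × 3186 × 106.8 × 0.8684 = 4.470 × 10^5 m
D_f = 1.31 × (4.470 × 10^5)^1.04 = 9.854 × 10^5 m
     = 985.4 km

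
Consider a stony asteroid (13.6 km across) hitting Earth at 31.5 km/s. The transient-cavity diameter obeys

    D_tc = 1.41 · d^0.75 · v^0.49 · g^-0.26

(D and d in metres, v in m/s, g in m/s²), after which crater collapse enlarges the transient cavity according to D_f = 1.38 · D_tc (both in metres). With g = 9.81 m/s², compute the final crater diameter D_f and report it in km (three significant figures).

In SI: d = 13600 m, v = 31500 m/s.
d^0.75 = 13600^0.75 = 1259
v^0.49 = 31500^0.49 = 160.0
g^-0.26 = 9.81^-0.26 = 0.5523
D_tc = 1.41 × 1259 × 160.0 × 0.5523 = 1.569 × 10^5 m
D_f = 1.38 × 1.569 × 10^5 = 2.165 × 10^5 m
     = 216.5 km

D_f ≈ 217 km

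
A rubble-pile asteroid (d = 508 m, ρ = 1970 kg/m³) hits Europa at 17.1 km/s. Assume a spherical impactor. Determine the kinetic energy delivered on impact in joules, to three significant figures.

E ≈ 1.98 × 10^19 J

v = 17100 m/s.
Mass m = (π/6) ρ d³ = (π/6) × 1970 × (508)³ = 1.352 × 10^11 kg
E = ½ m v² = 0.5 × 1.352 × 10^11 × (17100)² = 1.977 × 10^19 J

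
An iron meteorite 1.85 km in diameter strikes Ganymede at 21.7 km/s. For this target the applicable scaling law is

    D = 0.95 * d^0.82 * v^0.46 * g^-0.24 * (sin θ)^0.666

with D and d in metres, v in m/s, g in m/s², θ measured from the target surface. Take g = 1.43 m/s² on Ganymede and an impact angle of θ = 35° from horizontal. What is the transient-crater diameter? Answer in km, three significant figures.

D ≈ 28.4 km

In SI units: d = 1850 m, v = 21700 m/s.
d^0.82 = 1850^0.82 = 477.6
v^0.46 = 21700^0.46 = 98.80
g^-0.24 = 1.43^-0.24 = 0.9177
(sin 35°)^0.666 = 0.5736^0.666 = 0.6906
D = 0.95 × 477.6 × 98.80 × 0.9177 × 0.6906 = 28410 m
   = 28.41 km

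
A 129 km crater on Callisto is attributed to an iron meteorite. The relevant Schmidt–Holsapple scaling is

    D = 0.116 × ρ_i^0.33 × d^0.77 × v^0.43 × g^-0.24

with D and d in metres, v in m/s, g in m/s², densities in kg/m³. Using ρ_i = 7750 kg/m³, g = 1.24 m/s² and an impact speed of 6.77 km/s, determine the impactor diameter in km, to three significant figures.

d ≈ 11.9 km

Rearranging for d: d = [D / (0.116 · 7750^0.33 · 6770^0.43 · 1.24^-0.24)]^(1/0.77).
D = 129000 m.
7750^0.33 = 19.21
6770^0.43 = 44.38
1.24^-0.24 = 0.9497
Denominator = 0.116 × 19.21 × 44.38 × 0.9497 = 93.92
D / 93.92 = 129000 / 93.92 = 1374
d = 1374^(1/0.77) = 1374^1.2987 = 11893 m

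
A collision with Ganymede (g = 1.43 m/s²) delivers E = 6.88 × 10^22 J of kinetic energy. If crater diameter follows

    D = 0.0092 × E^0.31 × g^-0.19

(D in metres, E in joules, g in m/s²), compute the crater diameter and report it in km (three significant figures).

D ≈ 103 km

E^0.31 = (6.88 × 10^22)^0.31 = 1.201 × 10^7
g^-0.19 = 1.43^-0.19 = 0.9343
D = 0.0092 × 1.201 × 10^7 × 0.9343 = 1.032 × 10^5 m
   = 103.2 km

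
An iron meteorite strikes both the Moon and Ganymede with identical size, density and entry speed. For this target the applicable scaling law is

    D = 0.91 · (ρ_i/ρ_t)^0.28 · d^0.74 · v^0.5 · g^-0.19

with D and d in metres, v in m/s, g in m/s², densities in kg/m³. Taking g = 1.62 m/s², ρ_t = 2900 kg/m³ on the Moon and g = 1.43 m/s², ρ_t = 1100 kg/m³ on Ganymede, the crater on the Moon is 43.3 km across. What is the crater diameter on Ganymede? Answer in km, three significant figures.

The impactor-only factors (d, v, ρ_i) cancel in the ratio, leaving D_Ganymede/D_Moon = (g_Ganymede/g_Moon)^-0.19 · (ρ_t,Moon/ρ_t,Ganymede)^0.28.
(1.43/1.62)^-0.19 = 0.8827^-0.19 = 1.024
(2900/1100)^0.28 = 2.636^0.28 = 1.312
Ratio = 1.024 × 1.312 = 1.343
D_Ganymede = 1.343 × 43.3 km = 58.2 km

D ≈ 58.2 km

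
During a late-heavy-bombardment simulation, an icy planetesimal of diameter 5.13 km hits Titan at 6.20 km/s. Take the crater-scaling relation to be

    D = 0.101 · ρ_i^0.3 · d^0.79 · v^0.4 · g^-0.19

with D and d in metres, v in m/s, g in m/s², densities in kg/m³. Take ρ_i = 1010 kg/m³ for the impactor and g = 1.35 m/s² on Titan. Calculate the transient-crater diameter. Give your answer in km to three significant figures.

In SI units: d = 5130 m, v = 6200 m/s.
ρ_i^0.3 = 1010^0.3 = 7.967
d^0.79 = 5130^0.79 = 853.1
v^0.4 = 6200^0.4 = 32.88
g^-0.19 = 1.35^-0.19 = 0.9446
D = 0.101 × 7.967 × 853.1 × 32.88 × 0.9446 = 21320 m
   = 21.32 km

D ≈ 21.3 km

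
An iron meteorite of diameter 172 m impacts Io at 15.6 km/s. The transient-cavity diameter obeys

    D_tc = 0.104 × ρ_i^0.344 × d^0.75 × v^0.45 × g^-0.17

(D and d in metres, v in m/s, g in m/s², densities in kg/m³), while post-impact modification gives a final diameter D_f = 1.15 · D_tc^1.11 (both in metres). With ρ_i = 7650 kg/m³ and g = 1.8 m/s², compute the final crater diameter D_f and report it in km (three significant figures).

v = 15600 m/s.
ρ_i^0.344 = 7650^0.344 = 21.68
d^0.75 = 172^0.75 = 47.49
v^0.45 = 15600^0.45 = 77.07
g^-0.17 = 1.8^-0.17 = 0.9049
D_tc = 0.104 × 21.68 × 47.49 × 77.07 × 0.9049 = 7468 m
D_f = 1.15 × (7468)^1.11 = 22906 m
     = 22.91 km

D_f ≈ 22.9 km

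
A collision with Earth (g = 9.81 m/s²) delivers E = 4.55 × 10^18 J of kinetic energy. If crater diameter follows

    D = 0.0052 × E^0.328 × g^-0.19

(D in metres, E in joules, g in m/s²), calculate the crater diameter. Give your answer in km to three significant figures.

D ≈ 4.44 km

E^0.328 = (4.55 × 10^18)^0.328 = 1.318 × 10^6
g^-0.19 = 9.81^-0.19 = 0.6480
D = 0.0052 × 1.318 × 10^6 × 0.6480 = 4441 m
   = 4.441 km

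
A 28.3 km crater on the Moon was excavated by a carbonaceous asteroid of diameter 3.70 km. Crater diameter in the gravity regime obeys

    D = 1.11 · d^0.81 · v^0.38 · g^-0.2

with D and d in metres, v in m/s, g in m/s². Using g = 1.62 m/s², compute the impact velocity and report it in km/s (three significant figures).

v ≈ 12.6 km/s

Rearranging for v: v = [D / (1.11 · 3700^0.81 · 1.62^-0.2)]^(1/0.38).
D = 28300 m.
3700^0.81 = 776.7
1.62^-0.2 = 0.9080
Denominator = 1.11 × 776.7 × 0.9080 = 782.8
D / 782.8 = 28300 / 782.8 = 36.15
v = 36.15^(1/0.38) = 36.15^2.6316 = 12598 m/s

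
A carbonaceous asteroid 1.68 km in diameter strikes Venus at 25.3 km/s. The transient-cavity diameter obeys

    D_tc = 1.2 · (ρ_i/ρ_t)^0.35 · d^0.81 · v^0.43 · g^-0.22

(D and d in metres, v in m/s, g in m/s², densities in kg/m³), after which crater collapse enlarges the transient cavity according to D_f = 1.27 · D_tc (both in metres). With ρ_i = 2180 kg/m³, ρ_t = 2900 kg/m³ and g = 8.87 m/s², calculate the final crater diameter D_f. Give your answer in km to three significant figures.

In SI: d = 1680 m, v = 25300 m/s.
(ρ_i/ρ_t)^0.35 = (2180/2900)^0.35 = 0.9049
d^0.81 = 1680^0.81 = 409.7
v^0.43 = 25300^0.43 = 78.22
g^-0.22 = 8.87^-0.22 = 0.6187
D_tc = 1.2 × 0.9049 × 409.7 × 78.22 × 0.6187 = 21530 m
D_f = 1.27 × 21530 = 27343 m
     = 27.34 km

D_f ≈ 27.3 km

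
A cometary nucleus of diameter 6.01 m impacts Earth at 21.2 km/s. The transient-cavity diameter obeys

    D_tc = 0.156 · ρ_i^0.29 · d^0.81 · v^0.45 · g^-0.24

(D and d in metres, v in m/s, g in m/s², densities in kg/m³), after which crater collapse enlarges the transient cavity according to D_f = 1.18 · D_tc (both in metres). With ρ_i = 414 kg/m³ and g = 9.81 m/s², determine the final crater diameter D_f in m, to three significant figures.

D_f ≈ 231 m

v = 21200 m/s.
ρ_i^0.29 = 414^0.29 = 5.740
d^0.81 = 6.01^0.81 = 4.275
v^0.45 = 21200^0.45 = 88.48
g^-0.24 = 9.81^-0.24 = 0.5781
D_tc = 0.156 × 5.740 × 4.275 × 88.48 × 0.5781 = 195.8 m
D_f = 1.18 × 195.8 = 231.0 m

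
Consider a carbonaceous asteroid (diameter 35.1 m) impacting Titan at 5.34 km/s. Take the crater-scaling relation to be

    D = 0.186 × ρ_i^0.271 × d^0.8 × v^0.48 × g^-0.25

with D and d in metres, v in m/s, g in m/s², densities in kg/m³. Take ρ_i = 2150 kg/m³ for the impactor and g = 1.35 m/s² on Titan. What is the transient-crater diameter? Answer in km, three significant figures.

In SI units: v = 5340 m/s.
ρ_i^0.271 = 2150^0.271 = 8.000
d^0.8 = 35.1^0.8 = 17.23
v^0.48 = 5340^0.48 = 61.55
g^-0.25 = 1.35^-0.25 = 0.9277
D = 0.186 × 8.000 × 17.23 × 61.55 × 0.9277 = 1464 m
   = 1.464 km

D ≈ 1.46 km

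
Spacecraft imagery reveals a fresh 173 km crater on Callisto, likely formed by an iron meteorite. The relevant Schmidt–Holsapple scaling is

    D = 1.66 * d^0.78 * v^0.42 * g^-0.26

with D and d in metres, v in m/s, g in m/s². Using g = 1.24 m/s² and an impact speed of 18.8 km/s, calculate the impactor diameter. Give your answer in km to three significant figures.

d ≈ 14.6 km

Rearranging for d: d = [D / (1.66 · 18800^0.42 · 1.24^-0.26)]^(1/0.78).
D = 173000 m.
18800^0.42 = 62.39
1.24^-0.26 = 0.9456
Denominator = 1.66 × 62.39 × 0.9456 = 97.93
D / 97.93 = 173000 / 97.93 = 1767
d = 1767^(1/0.78) = 1767^1.2821 = 14564 m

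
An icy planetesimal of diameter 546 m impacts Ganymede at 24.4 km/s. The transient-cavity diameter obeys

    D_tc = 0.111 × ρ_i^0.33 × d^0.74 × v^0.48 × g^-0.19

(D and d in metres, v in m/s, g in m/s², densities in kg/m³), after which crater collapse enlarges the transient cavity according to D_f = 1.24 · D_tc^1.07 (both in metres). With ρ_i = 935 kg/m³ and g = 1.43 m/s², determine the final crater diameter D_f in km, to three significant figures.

v = 24400 m/s.
ρ_i^0.33 = 935^0.33 = 9.558
d^0.74 = 546^0.74 = 106.1
v^0.48 = 24400^0.48 = 127.6
g^-0.19 = 1.43^-0.19 = 0.9343
D_tc = 0.111 × 9.558 × 106.1 × 127.6 × 0.9343 = 13420 m
D_f = 1.24 × (13420)^1.07 = 32368 m
     = 32.37 km

D_f ≈ 32.4 km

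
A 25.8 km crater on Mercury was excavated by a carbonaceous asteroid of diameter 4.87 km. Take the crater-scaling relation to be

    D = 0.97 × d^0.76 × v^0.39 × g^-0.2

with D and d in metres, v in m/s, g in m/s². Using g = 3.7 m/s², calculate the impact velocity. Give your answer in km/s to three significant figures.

Rearranging for v: v = [D / (0.97 · 4870^0.76 · 3.7^-0.2)]^(1/0.39).
D = 25800 m.
4870^0.76 = 634.6
3.7^-0.2 = 0.7698
Denominator = 0.97 × 634.6 × 0.7698 = 473.9
D / 473.9 = 25800 / 473.9 = 54.44
v = 54.44^(1/0.39) = 54.44^2.5641 = 28253 m/s

v ≈ 28.3 km/s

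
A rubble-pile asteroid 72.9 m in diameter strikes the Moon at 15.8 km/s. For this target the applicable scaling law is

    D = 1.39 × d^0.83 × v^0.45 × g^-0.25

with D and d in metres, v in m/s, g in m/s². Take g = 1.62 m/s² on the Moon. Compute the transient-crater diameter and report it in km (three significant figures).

In SI units: v = 15800 m/s.
d^0.83 = 72.9^0.83 = 35.16
v^0.45 = 15800^0.45 = 77.52
g^-0.25 = 1.62^-0.25 = 0.8864
D = 1.39 × 35.16 × 77.52 × 0.8864 = 3358 m
   = 3.358 km

D ≈ 3.36 km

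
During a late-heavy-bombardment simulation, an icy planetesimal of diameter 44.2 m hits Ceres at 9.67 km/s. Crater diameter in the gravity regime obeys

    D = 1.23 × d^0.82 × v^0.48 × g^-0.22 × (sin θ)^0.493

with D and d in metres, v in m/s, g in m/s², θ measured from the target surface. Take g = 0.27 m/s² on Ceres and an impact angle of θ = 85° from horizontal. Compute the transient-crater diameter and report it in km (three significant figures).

D ≈ 3.00 km

In SI units: v = 9670 m/s.
d^0.82 = 44.2^0.82 = 22.35
v^0.48 = 9670^0.48 = 81.85
g^-0.22 = 0.27^-0.22 = 1.334
(sin 85°)^0.493 = 0.9962^0.493 = 0.9981
D = 1.23 × 22.35 × 81.85 × 1.334 × 0.9981 = 2996 m
   = 2.996 km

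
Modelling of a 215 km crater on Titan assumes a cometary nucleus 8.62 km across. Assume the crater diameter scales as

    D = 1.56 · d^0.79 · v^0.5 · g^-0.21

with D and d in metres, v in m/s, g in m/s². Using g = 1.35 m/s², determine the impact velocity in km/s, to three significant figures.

Rearranging for v: v = [D / (1.56 · 8620^0.79 · 1.35^-0.21)]^(1/0.5).
D = 215000 m.
8620^0.79 = 1285
1.35^-0.21 = 0.9389
Denominator = 1.56 × 1285 × 0.9389 = 1882
D / 1882 = 215000 / 1882 = 114.2
v = 114.2^(1/0.5) = 114.2^2 = 13042 m/s

v ≈ 13.0 km/s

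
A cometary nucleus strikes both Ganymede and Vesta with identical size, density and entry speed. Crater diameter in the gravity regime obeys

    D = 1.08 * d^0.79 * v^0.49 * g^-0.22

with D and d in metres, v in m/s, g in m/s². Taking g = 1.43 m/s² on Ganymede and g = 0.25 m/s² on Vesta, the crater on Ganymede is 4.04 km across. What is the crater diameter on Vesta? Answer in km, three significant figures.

D ≈ 5.93 km

All impactor-dependent factors cancel in the ratio, leaving D_Vesta/D_Ganymede = (g_Vesta/g_Ganymede)^-0.22.
(0.25/1.43)^-0.22 = 0.1748^-0.22 = 1.468
D_Vesta = 1.468 × 4.04 km = 5.93 km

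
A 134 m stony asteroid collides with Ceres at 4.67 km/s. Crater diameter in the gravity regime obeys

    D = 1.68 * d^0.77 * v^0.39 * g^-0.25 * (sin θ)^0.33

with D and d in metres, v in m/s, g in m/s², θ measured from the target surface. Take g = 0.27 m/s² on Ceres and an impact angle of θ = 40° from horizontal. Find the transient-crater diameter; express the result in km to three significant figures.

D ≈ 2.36 km

In SI units: v = 4670 m/s.
d^0.77 = 134^0.77 = 43.44
v^0.39 = 4670^0.39 = 26.98
g^-0.25 = 0.27^-0.25 = 1.387
(sin 40°)^0.33 = 0.6428^0.33 = 0.8643
D = 1.68 × 43.44 × 26.98 × 1.387 × 0.8643 = 2360 m
   = 2.360 km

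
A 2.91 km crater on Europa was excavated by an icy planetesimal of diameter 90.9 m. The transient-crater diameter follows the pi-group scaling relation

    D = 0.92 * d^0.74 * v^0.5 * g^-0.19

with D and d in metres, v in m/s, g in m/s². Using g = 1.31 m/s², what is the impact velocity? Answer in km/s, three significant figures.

Rearranging for v: v = [D / (0.92 · 90.9^0.74 · 1.31^-0.19)]^(1/0.5).
D = 2910 m.
90.9^0.74 = 28.14
1.31^-0.19 = 0.9500
Denominator = 0.92 × 28.14 × 0.9500 = 24.59
D / 24.59 = 2910 / 24.59 = 118.3
v = 118.3^(1/0.5) = 118.3^2 = 13995 m/s

v ≈ 14.0 km/s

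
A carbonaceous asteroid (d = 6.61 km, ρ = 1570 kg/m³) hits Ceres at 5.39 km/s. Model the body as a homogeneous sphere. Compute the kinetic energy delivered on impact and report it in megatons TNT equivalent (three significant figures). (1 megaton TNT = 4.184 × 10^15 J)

E ≈ 8.24 × 10^5 Mt TNT

d = 6610 m; v = 5390 m/s.
Mass m = (π/6) ρ d³ = (π/6) × 1570 × (6610)³ = 2.374 × 10^14 kg
E = ½ m v² = 0.5 × 2.374 × 10^14 × (5390)² = 3.448 × 10^21 J
   = 3.448 × 10^21 / 4.184×10^15 = 8.241 × 10^5 Mt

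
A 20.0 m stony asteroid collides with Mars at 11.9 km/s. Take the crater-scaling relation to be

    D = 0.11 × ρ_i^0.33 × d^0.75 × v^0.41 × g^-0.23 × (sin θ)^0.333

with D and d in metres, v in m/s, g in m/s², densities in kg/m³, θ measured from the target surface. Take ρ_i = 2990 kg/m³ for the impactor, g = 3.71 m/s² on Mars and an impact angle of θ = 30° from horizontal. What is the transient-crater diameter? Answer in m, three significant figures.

D ≈ 402 m

In SI units: v = 11900 m/s.
ρ_i^0.33 = 2990^0.33 = 14.03
d^0.75 = 20^0.75 = 9.457
v^0.41 = 11900^0.41 = 46.88
g^-0.23 = 3.71^-0.23 = 0.7397
(sin 30°)^0.333 = 0.5000^0.333 = 0.7939
D = 0.11 × 14.03 × 9.457 × 46.88 × 0.7397 × 0.7939 = 401.8 m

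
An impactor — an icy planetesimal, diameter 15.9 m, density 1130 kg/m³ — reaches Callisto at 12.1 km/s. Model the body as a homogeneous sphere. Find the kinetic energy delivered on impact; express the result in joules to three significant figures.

v = 12100 m/s.
Mass m = (π/6) ρ d³ = (π/6) × 1130 × (15.9)³ = 2.378 × 10^6 kg
E = ½ m v² = 0.5 × 2.378 × 10^6 × (12100)² = 1.741 × 10^14 J

E ≈ 1.74 × 10^14 J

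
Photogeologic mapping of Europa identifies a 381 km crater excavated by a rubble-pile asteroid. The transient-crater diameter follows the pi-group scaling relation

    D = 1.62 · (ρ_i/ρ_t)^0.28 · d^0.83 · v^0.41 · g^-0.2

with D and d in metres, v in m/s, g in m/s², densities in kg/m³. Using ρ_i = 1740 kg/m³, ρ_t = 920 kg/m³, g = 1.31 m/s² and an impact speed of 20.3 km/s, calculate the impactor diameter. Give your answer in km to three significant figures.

d ≈ 19.0 km

Rearranging for d: d = [D / (1.62 · (1740/920)^0.28 · 20300^0.41 · 1.31^-0.2)]^(1/0.83).
D = 381000 m.
(1740/920)^0.28 = 1.195
20300^0.41 = 58.35
1.31^-0.2 = 0.9474
Denominator = 1.62 × 1.195 × 58.35 × 0.9474 = 107.0
D / 107.0 = 381000 / 107.0 = 3561
d = 3561^(1/0.83) = 3561^1.2048 = 19008 m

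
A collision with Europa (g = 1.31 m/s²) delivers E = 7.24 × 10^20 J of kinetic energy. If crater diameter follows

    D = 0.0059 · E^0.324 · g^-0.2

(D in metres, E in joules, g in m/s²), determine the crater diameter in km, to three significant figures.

D ≈ 32.1 km

E^0.324 = (7.24 × 10^20)^0.324 = 5.735 × 10^6
g^-0.2 = 1.31^-0.2 = 0.9474
D = 0.0059 × 5.735 × 10^6 × 0.9474 = 32057 m
   = 32.06 km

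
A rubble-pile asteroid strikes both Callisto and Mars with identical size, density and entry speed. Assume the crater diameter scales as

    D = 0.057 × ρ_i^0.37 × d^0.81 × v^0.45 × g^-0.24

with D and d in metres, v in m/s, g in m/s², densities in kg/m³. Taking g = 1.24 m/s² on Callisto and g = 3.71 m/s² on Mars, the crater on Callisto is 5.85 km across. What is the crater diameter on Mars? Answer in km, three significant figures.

All impactor-dependent factors cancel in the ratio, leaving D_Mars/D_Callisto = (g_Mars/g_Callisto)^-0.24.
(3.71/1.24)^-0.24 = 2.992^-0.24 = 0.7687
D_Mars = 0.7687 × 5.85 km = 4.50 km

D ≈ 4.50 km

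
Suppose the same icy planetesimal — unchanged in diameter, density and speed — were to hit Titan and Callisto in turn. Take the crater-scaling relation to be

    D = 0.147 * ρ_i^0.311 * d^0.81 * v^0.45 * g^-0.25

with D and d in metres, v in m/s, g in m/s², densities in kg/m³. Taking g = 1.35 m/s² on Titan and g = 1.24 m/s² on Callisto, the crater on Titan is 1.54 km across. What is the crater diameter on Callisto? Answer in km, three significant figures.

All impactor-dependent factors cancel in the ratio, leaving D_Callisto/D_Titan = (g_Callisto/g_Titan)^-0.25.
(1.24/1.35)^-0.25 = 0.9185^-0.25 = 1.021
D_Callisto = 1.021 × 1.54 km = 1.57 km

D ≈ 1.57 km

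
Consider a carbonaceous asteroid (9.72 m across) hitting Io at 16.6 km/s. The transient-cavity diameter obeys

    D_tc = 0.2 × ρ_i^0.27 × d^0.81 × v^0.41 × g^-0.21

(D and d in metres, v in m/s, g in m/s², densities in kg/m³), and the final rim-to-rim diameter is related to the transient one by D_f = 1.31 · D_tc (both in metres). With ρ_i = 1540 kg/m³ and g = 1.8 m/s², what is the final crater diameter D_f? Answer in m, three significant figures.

D_f ≈ 570 m

v = 16600 m/s.
ρ_i^0.27 = 1540^0.27 = 7.255
d^0.81 = 9.72^0.81 = 6.310
v^0.41 = 16600^0.41 = 53.73
g^-0.21 = 1.8^-0.21 = 0.8839
D_tc = 0.2 × 7.255 × 6.310 × 53.73 × 0.8839 = 434.8 m
D_f = 1.31 × 434.8 = 569.6 m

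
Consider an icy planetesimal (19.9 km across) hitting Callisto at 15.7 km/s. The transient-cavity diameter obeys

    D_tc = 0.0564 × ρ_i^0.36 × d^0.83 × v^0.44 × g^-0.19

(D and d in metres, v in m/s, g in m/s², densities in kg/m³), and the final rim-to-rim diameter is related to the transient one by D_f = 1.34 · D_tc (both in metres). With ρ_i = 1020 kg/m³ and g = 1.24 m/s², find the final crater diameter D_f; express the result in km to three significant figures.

In SI: d = 19900 m, v = 15700 m/s.
ρ_i^0.36 = 1020^0.36 = 12.11
d^0.83 = 19900^0.83 = 3699
v^0.44 = 15700^0.44 = 70.18
g^-0.19 = 1.24^-0.19 = 0.9600
D_tc = 0.0564 × 12.11 × 3699 × 70.18 × 0.9600 = 1.702 × 10^5 m
D_f = 1.34 × 1.702 × 10^5 = 2.281 × 10^5 m
     = 228.1 km

D_f ≈ 228 km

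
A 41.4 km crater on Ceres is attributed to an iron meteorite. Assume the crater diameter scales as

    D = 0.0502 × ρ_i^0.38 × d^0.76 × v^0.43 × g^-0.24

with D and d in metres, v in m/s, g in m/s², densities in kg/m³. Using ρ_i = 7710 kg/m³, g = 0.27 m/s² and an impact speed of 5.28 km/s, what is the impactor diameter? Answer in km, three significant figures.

d ≈ 3.59 km

Rearranging for d: d = [D / (0.0502 · 7710^0.38 · 5280^0.43 · 0.27^-0.24)]^(1/0.76).
D = 41400 m.
7710^0.38 = 30.00
5280^0.43 = 39.88
0.27^-0.24 = 1.369
Denominator = 0.0502 × 30.00 × 39.88 × 1.369 = 82.22
D / 82.22 = 41400 / 82.22 = 503.5
d = 503.5^(1/0.76) = 503.5^1.3158 = 3592 m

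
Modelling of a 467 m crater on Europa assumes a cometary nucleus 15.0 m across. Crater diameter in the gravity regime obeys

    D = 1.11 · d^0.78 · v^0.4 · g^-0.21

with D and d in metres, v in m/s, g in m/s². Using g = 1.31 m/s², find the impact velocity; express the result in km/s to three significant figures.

Rearranging for v: v = [D / (1.11 · 15^0.78 · 1.31^-0.21)]^(1/0.4).
15^0.78 = 8.267
1.31^-0.21 = 0.9449
Denominator = 1.11 × 8.267 × 0.9449 = 8.671
D / 8.671 = 467 / 8.671 = 53.86
v = 53.86^(1/0.4) = 53.86^2.5 = 21290 m/s

v ≈ 21.3 km/s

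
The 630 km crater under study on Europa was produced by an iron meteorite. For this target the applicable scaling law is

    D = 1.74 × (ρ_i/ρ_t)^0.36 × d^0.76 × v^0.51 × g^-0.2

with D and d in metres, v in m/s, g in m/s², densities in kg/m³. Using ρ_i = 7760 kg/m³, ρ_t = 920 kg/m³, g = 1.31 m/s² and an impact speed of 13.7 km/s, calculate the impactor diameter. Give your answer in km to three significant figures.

Rearranging for d: d = [D / (1.74 · (7760/920)^0.36 · 13700^0.51 · 1.31^-0.2)]^(1/0.76).
D = 630000 m.
(7760/920)^0.36 = 2.155
13700^0.51 = 128.7
1.31^-0.2 = 0.9474
Denominator = 1.74 × 2.155 × 128.7 × 0.9474 = 457.2
D / 457.2 = 630000 / 457.2 = 1378
d = 1378^(1/0.76) = 1378^1.3158 = 13509 m

d ≈ 13.5 km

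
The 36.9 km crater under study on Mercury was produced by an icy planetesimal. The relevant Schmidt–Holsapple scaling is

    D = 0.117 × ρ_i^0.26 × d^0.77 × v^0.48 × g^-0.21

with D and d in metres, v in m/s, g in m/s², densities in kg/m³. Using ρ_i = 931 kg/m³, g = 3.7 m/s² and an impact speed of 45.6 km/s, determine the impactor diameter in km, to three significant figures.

d ≈ 2.45 km

Rearranging for d: d = [D / (0.117 · 931^0.26 · 45600^0.48 · 3.7^-0.21)]^(1/0.77).
D = 36900 m.
931^0.26 = 5.915
45600^0.48 = 172.3
3.7^-0.21 = 0.7598
Denominator = 0.117 × 5.915 × 172.3 × 0.7598 = 90.60
D / 90.60 = 36900 / 90.60 = 407.3
d = 407.3^(1/0.77) = 407.3^1.2987 = 2452 m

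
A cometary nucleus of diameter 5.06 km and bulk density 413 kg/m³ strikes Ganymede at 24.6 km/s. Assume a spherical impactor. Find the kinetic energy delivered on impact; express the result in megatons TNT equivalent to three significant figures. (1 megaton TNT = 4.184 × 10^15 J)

E ≈ 2.03 × 10^6 Mt TNT

d = 5060 m; v = 24600 m/s.
Mass m = (π/6) ρ d³ = (π/6) × 413 × (5060)³ = 2.802 × 10^13 kg
E = ½ m v² = 0.5 × 2.802 × 10^13 × (24600)² = 8.478 × 10^21 J
   = 8.478 × 10^21 / 4.184×10^15 = 2.026 × 10^6 Mt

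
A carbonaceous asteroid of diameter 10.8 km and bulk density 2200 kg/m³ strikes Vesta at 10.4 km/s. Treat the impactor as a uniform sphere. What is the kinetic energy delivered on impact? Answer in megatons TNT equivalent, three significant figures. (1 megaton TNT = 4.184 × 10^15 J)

d = 10800 m; v = 10400 m/s.
Mass m = (π/6) ρ d³ = (π/6) × 2200 × (10800)³ = 1.451 × 10^15 kg
E = ½ m v² = 0.5 × 1.451 × 10^15 × (10400)² = 7.847 × 10^22 J
   = 7.847 × 10^22 / 4.184×10^15 = 1.875 × 10^7 Mt

E ≈ 1.88 × 10^7 Mt TNT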